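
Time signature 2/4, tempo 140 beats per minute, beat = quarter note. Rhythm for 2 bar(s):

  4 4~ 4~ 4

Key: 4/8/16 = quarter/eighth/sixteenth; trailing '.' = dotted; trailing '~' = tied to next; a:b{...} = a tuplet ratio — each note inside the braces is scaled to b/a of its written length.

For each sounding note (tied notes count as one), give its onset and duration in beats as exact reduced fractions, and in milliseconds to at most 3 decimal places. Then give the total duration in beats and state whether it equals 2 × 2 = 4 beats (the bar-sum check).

1) 0.0ms=0b +428.571ms=1b
2) 428.571ms=1b +1285.714ms=3b
Σ=4b of 4 (140bpm 2/4) — PASS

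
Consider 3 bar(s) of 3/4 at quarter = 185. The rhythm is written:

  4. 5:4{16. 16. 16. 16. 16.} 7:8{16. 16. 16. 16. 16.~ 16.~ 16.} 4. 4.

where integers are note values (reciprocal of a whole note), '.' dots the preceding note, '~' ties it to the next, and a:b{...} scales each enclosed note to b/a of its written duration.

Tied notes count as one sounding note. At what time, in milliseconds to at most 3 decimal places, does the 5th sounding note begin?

1. 0.0ms @ 0 + 486.486ms (3/2)
2. 486.486ms @ 3/2 + 97.297ms (3/10)
3. 583.784ms @ 9/5 + 97.297ms (3/10)
4. 681.081ms @ 21/10 + 97.297ms (3/10)
5. 778.378ms @ 12/5 + 97.297ms (3/10)
6. 875.676ms @ 27/10 + 97.297ms (3/10)
7. 972.973ms @ 3 + 138.996ms (3/7)
8. 1111.969ms @ 24/7 + 138.996ms (3/7)
9. 1250.965ms @ 27/7 + 138.996ms (3/7)
10. 1389.961ms @ 30/7 + 138.996ms (3/7)
11. 1528.958ms @ 33/7 + 416.988ms (9/7)
12. 1945.946ms @ 6 + 486.486ms (3/2)
13. 2432.432ms @ 15/2 + 486.486ms (3/2)

note 5 onset = 12/5b = 778.378ms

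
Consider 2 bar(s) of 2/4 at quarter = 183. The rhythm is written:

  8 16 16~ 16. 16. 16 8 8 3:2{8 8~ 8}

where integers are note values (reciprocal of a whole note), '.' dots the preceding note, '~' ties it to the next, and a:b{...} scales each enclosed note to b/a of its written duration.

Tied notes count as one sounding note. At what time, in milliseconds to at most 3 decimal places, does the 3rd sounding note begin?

note 3 onset = 3/4b = 245.902ms

1. 0.0ms @ 0 + 163.934ms (1/2)
2. 163.934ms @ 1/2 + 81.967ms (1/4)
3. 245.902ms @ 3/4 + 204.918ms (5/8)
4. 450.82ms @ 11/8 + 122.951ms (3/8)
5. 573.77ms @ 7/4 + 81.967ms (1/4)
6. 655.738ms @ 2 + 163.934ms (1/2)
7. 819.672ms @ 5/2 + 163.934ms (1/2)
8. 983.607ms @ 3 + 109.29ms (1/3)
9. 1092.896ms @ 10/3 + 218.579ms (2/3)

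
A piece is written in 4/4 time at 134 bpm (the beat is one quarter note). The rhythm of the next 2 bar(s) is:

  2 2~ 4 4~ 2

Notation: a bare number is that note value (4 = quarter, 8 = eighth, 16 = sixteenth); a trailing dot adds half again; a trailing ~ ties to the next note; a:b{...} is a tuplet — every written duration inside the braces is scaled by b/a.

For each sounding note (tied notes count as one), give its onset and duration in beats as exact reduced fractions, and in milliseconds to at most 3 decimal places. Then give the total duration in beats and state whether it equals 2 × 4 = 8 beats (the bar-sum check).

1) 0.0ms=0b +895.522ms=2b
2) 895.522ms=2b +1343.284ms=3b
3) 2238.806ms=5b +1343.284ms=3b
Σ=8b of 8 (134bpm 4/4) — PASS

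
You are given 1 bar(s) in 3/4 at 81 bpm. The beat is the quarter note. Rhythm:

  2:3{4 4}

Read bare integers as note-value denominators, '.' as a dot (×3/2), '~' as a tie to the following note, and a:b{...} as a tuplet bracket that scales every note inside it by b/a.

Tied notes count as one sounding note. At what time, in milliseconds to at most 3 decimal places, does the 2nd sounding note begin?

1. 0.0ms @ 0 + 1111.111ms (3/2)
2. 1111.111ms @ 3/2 + 1111.111ms (3/2)

note 2 onset = 3/2b = 1111.111ms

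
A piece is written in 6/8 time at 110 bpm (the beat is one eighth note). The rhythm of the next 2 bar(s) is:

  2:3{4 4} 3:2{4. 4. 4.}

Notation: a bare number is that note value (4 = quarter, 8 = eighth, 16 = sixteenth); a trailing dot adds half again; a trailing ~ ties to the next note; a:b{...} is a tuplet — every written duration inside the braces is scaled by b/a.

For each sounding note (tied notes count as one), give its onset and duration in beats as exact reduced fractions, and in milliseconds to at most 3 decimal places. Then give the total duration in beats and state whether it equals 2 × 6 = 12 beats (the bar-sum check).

1) 0.0ms=0b +1636.364ms=3b
2) 1636.364ms=3b +1636.364ms=3b
3) 3272.727ms=6b +1090.909ms=2b
4) 4363.636ms=8b +1090.909ms=2b
5) 5454.545ms=10b +1090.909ms=2b
Σ=12b of 12 (110bpm 6/8) — PASS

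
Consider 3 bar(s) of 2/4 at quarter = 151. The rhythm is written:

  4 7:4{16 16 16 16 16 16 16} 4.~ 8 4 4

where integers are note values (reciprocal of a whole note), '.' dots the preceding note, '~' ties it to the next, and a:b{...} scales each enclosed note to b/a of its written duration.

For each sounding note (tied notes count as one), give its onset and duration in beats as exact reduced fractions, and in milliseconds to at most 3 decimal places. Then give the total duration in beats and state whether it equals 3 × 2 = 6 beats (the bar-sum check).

1) 0.0ms=0b +397.351ms=1b
2) 397.351ms=1b +56.764ms=1/7b
3) 454.115ms=8/7b +56.764ms=1/7b
4) 510.88ms=9/7b +56.764ms=1/7b
5) 567.644ms=10/7b +56.764ms=1/7b
6) 624.409ms=11/7b +56.764ms=1/7b
7) 681.173ms=12/7b +56.764ms=1/7b
8) 737.938ms=13/7b +56.764ms=1/7b
9) 794.702ms=2b +794.702ms=2b
10) 1589.404ms=4b +397.351ms=1b
11) 1986.755ms=5b +397.351ms=1b
Σ=6b of 6 (151bpm 2/4) — PASS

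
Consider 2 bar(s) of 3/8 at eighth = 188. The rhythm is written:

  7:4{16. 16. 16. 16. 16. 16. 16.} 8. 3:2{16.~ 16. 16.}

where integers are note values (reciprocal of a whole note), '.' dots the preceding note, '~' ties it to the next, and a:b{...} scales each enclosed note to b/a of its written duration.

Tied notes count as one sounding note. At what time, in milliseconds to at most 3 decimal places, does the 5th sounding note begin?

note 5 onset = 12/7b = 547.112ms

1. 0.0ms @ 0 + 136.778ms (3/7)
2. 136.778ms @ 3/7 + 136.778ms (3/7)
3. 273.556ms @ 6/7 + 136.778ms (3/7)
4. 410.334ms @ 9/7 + 136.778ms (3/7)
5. 547.112ms @ 12/7 + 136.778ms (3/7)
6. 683.891ms @ 15/7 + 136.778ms (3/7)
7. 820.669ms @ 18/7 + 136.778ms (3/7)
8. 957.447ms @ 3 + 478.723ms (3/2)
9. 1436.17ms @ 9/2 + 319.149ms (1)
10. 1755.319ms @ 11/2 + 159.574ms (1/2)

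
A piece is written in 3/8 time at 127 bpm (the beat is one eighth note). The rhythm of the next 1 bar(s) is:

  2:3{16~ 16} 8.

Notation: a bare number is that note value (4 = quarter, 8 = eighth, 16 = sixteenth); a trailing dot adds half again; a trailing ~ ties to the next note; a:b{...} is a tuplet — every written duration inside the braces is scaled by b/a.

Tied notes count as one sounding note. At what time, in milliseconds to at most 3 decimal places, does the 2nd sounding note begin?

note 2 onset = 3/2b = 708.661ms

1. 0.0ms @ 0 + 708.661ms (3/2)
2. 708.661ms @ 3/2 + 708.661ms (3/2)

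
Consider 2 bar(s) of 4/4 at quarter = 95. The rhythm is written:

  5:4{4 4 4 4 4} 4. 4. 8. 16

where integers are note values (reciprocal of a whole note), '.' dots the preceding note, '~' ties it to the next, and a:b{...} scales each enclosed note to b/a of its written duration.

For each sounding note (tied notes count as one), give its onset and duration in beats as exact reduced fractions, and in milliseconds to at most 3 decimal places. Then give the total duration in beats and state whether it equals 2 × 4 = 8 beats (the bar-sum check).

1) 0.0ms=0b +505.263ms=4/5b
2) 505.263ms=4/5b +505.263ms=4/5b
3) 1010.526ms=8/5b +505.263ms=4/5b
4) 1515.789ms=12/5b +505.263ms=4/5b
5) 2021.053ms=16/5b +505.263ms=4/5b
6) 2526.316ms=4b +947.368ms=3/2b
7) 3473.684ms=11/2b +947.368ms=3/2b
8) 4421.053ms=7b +473.684ms=3/4b
9) 4894.737ms=31/4b +157.895ms=1/4b
Σ=8b of 8 (95bpm 4/4) — PASS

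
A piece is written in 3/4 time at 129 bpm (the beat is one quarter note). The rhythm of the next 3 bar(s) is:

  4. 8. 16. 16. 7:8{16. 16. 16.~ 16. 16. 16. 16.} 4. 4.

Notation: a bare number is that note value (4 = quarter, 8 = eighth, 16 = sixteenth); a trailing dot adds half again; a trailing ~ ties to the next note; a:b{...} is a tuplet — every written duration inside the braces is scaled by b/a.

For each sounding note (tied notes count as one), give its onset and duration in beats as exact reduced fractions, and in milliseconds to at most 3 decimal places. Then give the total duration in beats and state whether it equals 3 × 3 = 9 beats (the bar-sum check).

1) 0.0ms=0b +697.674ms=3/2b
2) 697.674ms=3/2b +348.837ms=3/4b
3) 1046.512ms=9/4b +174.419ms=3/8b
4) 1220.93ms=21/8b +174.419ms=3/8b
5) 1395.349ms=3b +199.336ms=3/7b
6) 1594.684ms=24/7b +199.336ms=3/7b
7) 1794.02ms=27/7b +398.671ms=6/7b
8) 2192.691ms=33/7b +199.336ms=3/7b
9) 2392.027ms=36/7b +199.336ms=3/7b
10) 2591.362ms=39/7b +199.336ms=3/7b
11) 2790.698ms=6b +697.674ms=3/2b
12) 3488.372ms=15/2b +697.674ms=3/2b
Σ=9b of 9 (129bpm 3/4) — PASS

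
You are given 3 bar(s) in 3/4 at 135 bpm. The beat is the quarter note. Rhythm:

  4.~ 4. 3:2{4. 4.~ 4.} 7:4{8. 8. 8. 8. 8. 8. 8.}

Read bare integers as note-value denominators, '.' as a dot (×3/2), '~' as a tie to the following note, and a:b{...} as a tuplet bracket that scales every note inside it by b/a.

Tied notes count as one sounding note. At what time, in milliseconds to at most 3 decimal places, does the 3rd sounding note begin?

1. 0.0ms @ 0 + 1333.333ms (3)
2. 1333.333ms @ 3 + 444.444ms (1)
3. 1777.778ms @ 4 + 888.889ms (2)
4. 2666.667ms @ 6 + 190.476ms (3/7)
5. 2857.143ms @ 45/7 + 190.476ms (3/7)
6. 3047.619ms @ 48/7 + 190.476ms (3/7)
7. 3238.095ms @ 51/7 + 190.476ms (3/7)
8. 3428.571ms @ 54/7 + 190.476ms (3/7)
9. 3619.048ms @ 57/7 + 190.476ms (3/7)
10. 3809.524ms @ 60/7 + 190.476ms (3/7)

note 3 onset = 4b = 1777.778ms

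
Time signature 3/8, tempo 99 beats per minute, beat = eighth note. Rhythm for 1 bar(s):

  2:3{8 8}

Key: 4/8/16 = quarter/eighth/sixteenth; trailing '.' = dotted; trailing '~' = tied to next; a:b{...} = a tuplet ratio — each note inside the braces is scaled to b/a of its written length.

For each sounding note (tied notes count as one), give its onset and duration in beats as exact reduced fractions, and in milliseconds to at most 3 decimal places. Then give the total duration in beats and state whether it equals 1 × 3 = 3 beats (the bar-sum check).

1) 0.0ms=0b +909.091ms=3/2b
2) 909.091ms=3/2b +909.091ms=3/2b
Σ=3b of 3 (99bpm 3/8) — PASS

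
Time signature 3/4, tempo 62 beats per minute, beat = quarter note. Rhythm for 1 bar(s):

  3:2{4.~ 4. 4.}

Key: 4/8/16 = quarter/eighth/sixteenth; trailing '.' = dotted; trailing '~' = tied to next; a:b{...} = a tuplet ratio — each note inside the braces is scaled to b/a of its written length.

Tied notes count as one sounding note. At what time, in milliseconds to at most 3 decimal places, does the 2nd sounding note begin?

note 2 onset = 2b = 1935.484ms

1. 0.0ms @ 0 + 1935.484ms (2)
2. 1935.484ms @ 2 + 967.742ms (1)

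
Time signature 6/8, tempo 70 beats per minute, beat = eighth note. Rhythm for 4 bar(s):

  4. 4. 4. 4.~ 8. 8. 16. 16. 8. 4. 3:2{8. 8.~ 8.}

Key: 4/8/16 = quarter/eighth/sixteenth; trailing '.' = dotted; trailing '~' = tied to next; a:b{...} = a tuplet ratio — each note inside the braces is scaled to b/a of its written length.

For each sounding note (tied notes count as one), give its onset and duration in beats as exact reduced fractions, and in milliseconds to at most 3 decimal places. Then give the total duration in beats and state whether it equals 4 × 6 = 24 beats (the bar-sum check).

1) 0.0ms=0b +2571.429ms=3b
2) 2571.429ms=3b +2571.429ms=3b
3) 5142.857ms=6b +2571.429ms=3b
4) 7714.286ms=9b +3857.143ms=9/2b
5) 11571.429ms=27/2b +1285.714ms=3/2b
6) 12857.143ms=15b +642.857ms=3/4b
7) 13500.0ms=63/4b +642.857ms=3/4b
8) 14142.857ms=33/2b +1285.714ms=3/2b
9) 15428.571ms=18b +2571.429ms=3b
10) 18000.0ms=21b +857.143ms=1b
11) 18857.143ms=22b +1714.286ms=2b
Σ=24b of 24 (70bpm 6/8) — PASS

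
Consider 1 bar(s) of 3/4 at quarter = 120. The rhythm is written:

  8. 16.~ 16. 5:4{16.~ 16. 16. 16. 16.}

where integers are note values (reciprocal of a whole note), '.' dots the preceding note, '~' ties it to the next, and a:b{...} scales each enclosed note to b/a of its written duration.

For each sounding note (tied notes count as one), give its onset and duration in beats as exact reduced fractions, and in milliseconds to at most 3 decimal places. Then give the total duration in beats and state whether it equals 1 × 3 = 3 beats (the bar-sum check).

1) 0.0ms=0b +375.0ms=3/4b
2) 375.0ms=3/4b +375.0ms=3/4b
3) 750.0ms=3/2b +300.0ms=3/5b
4) 1050.0ms=21/10b +150.0ms=3/10b
5) 1200.0ms=12/5b +150.0ms=3/10b
6) 1350.0ms=27/10b +150.0ms=3/10b
Σ=3b of 3 (120bpm 3/4) — PASS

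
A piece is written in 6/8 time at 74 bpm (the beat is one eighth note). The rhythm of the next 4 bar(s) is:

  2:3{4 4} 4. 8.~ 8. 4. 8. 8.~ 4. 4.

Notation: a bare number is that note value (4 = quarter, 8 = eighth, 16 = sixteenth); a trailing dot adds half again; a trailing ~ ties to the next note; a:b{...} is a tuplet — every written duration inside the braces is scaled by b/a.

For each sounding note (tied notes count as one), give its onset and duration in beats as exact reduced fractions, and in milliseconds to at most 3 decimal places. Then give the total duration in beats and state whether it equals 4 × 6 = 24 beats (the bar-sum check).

1) 0.0ms=0b +2432.432ms=3b
2) 2432.432ms=3b +2432.432ms=3b
3) 4864.865ms=6b +2432.432ms=3b
4) 7297.297ms=9b +2432.432ms=3b
5) 9729.73ms=12b +2432.432ms=3b
6) 12162.162ms=15b +1216.216ms=3/2b
7) 13378.378ms=33/2b +3648.649ms=9/2b
8) 17027.027ms=21b +2432.432ms=3b
Σ=24b of 24 (74bpm 6/8) — PASS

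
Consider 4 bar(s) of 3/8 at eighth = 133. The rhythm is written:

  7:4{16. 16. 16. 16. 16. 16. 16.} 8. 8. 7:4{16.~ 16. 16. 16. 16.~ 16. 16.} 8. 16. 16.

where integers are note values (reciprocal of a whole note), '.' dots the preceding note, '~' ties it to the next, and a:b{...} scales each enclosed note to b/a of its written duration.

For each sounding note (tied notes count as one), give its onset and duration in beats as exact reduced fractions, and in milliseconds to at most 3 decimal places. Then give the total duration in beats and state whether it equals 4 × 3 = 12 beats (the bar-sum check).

1) 0.0ms=0b +193.34ms=3/7b
2) 193.34ms=3/7b +193.34ms=3/7b
3) 386.681ms=6/7b +193.34ms=3/7b
4) 580.021ms=9/7b +193.34ms=3/7b
5) 773.362ms=12/7b +193.34ms=3/7b
6) 966.702ms=15/7b +193.34ms=3/7b
7) 1160.043ms=18/7b +193.34ms=3/7b
8) 1353.383ms=3b +676.692ms=3/2b
9) 2030.075ms=9/2b +676.692ms=3/2b
10) 2706.767ms=6b +386.681ms=6/7b
11) 3093.448ms=48/7b +193.34ms=3/7b
12) 3286.788ms=51/7b +193.34ms=3/7b
13) 3480.129ms=54/7b +386.681ms=6/7b
14) 3866.81ms=60/7b +193.34ms=3/7b
15) 4060.15ms=9b +676.692ms=3/2b
16) 4736.842ms=21/2b +338.346ms=3/4b
17) 5075.188ms=45/4b +338.346ms=3/4b
Σ=12b of 12 (133bpm 3/8) — PASS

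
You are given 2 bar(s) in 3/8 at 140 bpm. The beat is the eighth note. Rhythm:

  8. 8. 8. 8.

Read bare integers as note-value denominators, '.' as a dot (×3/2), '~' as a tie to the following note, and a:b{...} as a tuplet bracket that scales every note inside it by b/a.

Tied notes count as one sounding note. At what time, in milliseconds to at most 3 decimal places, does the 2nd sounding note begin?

1. 0.0ms @ 0 + 642.857ms (3/2)
2. 642.857ms @ 3/2 + 642.857ms (3/2)
3. 1285.714ms @ 3 + 642.857ms (3/2)
4. 1928.571ms @ 9/2 + 642.857ms (3/2)

note 2 onset = 3/2b = 642.857ms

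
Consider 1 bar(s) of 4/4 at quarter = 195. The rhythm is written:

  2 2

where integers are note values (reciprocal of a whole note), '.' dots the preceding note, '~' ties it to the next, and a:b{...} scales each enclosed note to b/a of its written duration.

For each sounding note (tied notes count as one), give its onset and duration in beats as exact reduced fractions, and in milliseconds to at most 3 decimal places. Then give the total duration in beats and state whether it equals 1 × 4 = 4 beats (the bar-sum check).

1) 0.0ms=0b +615.385ms=2b
2) 615.385ms=2b +615.385ms=2b
Σ=4b of 4 (195bpm 4/4) — PASS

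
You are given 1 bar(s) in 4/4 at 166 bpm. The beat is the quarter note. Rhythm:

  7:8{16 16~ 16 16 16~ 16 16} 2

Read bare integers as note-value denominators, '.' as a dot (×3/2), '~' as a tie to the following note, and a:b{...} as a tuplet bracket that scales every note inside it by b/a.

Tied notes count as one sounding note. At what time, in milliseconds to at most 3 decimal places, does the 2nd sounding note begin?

note 2 onset = 2/7b = 103.27ms

1. 0.0ms @ 0 + 103.27ms (2/7)
2. 103.27ms @ 2/7 + 206.54ms (4/7)
3. 309.811ms @ 6/7 + 103.27ms (2/7)
4. 413.081ms @ 8/7 + 206.54ms (4/7)
5. 619.621ms @ 12/7 + 103.27ms (2/7)
6. 722.892ms @ 2 + 722.892ms (2)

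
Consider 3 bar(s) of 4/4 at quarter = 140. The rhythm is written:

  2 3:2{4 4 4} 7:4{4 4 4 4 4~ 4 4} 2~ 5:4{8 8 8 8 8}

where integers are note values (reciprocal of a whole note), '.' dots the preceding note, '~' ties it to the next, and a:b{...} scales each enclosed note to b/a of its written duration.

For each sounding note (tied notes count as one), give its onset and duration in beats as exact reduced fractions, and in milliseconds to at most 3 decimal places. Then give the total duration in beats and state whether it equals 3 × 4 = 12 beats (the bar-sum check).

1) 0.0ms=0b +857.143ms=2b
2) 857.143ms=2b +285.714ms=2/3b
3) 1142.857ms=8/3b +285.714ms=2/3b
4) 1428.571ms=10/3b +285.714ms=2/3b
5) 1714.286ms=4b +244.898ms=4/7b
6) 1959.184ms=32/7b +244.898ms=4/7b
7) 2204.082ms=36/7b +244.898ms=4/7b
8) 2448.98ms=40/7b +244.898ms=4/7b
9) 2693.878ms=44/7b +489.796ms=8/7b
10) 3183.673ms=52/7b +244.898ms=4/7b
11) 3428.571ms=8b +1028.571ms=12/5b
12) 4457.143ms=52/5b +171.429ms=2/5b
13) 4628.571ms=54/5b +171.429ms=2/5b
14) 4800.0ms=56/5b +171.429ms=2/5b
15) 4971.429ms=58/5b +171.429ms=2/5b
Σ=12b of 12 (140bpm 4/4) — PASS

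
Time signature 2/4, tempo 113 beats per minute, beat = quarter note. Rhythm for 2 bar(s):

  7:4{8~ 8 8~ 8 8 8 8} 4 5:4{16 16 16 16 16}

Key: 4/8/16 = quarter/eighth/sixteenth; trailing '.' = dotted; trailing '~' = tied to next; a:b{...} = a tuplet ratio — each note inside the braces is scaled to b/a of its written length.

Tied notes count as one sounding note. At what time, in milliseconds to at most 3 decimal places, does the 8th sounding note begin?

note 8 onset = 16/5b = 1699.115ms

1. 0.0ms @ 0 + 303.413ms (4/7)
2. 303.413ms @ 4/7 + 303.413ms (4/7)
3. 606.827ms @ 8/7 + 151.707ms (2/7)
4. 758.534ms @ 10/7 + 151.707ms (2/7)
5. 910.24ms @ 12/7 + 151.707ms (2/7)
6. 1061.947ms @ 2 + 530.973ms (1)
7. 1592.92ms @ 3 + 106.195ms (1/5)
8. 1699.115ms @ 16/5 + 106.195ms (1/5)
9. 1805.31ms @ 17/5 + 106.195ms (1/5)
10. 1911.504ms @ 18/5 + 106.195ms (1/5)
11. 2017.699ms @ 19/5 + 106.195ms (1/5)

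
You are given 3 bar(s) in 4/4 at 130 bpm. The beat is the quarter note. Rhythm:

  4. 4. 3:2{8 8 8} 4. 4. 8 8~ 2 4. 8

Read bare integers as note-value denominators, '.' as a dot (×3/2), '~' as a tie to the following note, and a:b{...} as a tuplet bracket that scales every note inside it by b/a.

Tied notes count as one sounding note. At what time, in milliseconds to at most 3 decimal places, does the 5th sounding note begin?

note 5 onset = 11/3b = 1692.308ms

1. 0.0ms @ 0 + 692.308ms (3/2)
2. 692.308ms @ 3/2 + 692.308ms (3/2)
3. 1384.615ms @ 3 + 153.846ms (1/3)
4. 1538.462ms @ 10/3 + 153.846ms (1/3)
5. 1692.308ms @ 11/3 + 153.846ms (1/3)
6. 1846.154ms @ 4 + 692.308ms (3/2)
7. 2538.462ms @ 11/2 + 692.308ms (3/2)
8. 3230.769ms @ 7 + 230.769ms (1/2)
9. 3461.538ms @ 15/2 + 1153.846ms (5/2)
10. 4615.385ms @ 10 + 692.308ms (3/2)
11. 5307.692ms @ 23/2 + 230.769ms (1/2)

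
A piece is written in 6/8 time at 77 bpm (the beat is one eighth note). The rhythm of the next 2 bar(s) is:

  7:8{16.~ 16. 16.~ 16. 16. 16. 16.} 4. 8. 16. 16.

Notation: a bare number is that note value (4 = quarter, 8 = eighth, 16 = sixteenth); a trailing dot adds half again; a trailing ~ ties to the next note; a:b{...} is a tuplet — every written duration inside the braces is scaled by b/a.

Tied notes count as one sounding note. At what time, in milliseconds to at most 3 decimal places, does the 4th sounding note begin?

1. 0.0ms @ 0 + 1335.807ms (12/7)
2. 1335.807ms @ 12/7 + 1335.807ms (12/7)
3. 2671.614ms @ 24/7 + 667.904ms (6/7)
4. 3339.518ms @ 30/7 + 667.904ms (6/7)
5. 4007.421ms @ 36/7 + 667.904ms (6/7)
6. 4675.325ms @ 6 + 2337.662ms (3)
7. 7012.987ms @ 9 + 1168.831ms (3/2)
8. 8181.818ms @ 21/2 + 584.416ms (3/4)
9. 8766.234ms @ 45/4 + 584.416ms (3/4)

note 4 onset = 30/7b = 3339.518ms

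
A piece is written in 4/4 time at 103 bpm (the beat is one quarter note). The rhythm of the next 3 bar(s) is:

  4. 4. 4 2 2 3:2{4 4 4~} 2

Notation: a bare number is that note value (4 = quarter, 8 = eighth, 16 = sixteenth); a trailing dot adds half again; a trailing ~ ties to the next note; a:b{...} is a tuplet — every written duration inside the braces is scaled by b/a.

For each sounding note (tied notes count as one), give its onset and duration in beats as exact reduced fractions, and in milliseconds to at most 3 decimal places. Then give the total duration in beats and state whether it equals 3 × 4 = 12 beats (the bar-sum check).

1) 0.0ms=0b +873.786ms=3/2b
2) 873.786ms=3/2b +873.786ms=3/2b
3) 1747.573ms=3b +582.524ms=1b
4) 2330.097ms=4b +1165.049ms=2b
5) 3495.146ms=6b +1165.049ms=2b
6) 4660.194ms=8b +388.35ms=2/3b
7) 5048.544ms=26/3b +388.35ms=2/3b
8) 5436.893ms=28/3b +1553.398ms=8/3b
Σ=12b of 12 (103bpm 4/4) — PASS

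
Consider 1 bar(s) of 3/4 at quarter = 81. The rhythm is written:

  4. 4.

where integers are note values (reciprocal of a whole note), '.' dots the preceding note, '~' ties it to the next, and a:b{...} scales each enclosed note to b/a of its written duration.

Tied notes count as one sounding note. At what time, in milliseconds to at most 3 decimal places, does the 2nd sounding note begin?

note 2 onset = 3/2b = 1111.111ms

1. 0.0ms @ 0 + 1111.111ms (3/2)
2. 1111.111ms @ 3/2 + 1111.111ms (3/2)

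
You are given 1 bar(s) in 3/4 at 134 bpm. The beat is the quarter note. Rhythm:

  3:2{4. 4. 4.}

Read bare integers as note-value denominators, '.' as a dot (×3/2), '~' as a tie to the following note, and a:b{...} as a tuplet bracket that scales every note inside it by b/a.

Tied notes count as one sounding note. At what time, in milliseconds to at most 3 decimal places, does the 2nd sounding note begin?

1. 0.0ms @ 0 + 447.761ms (1)
2. 447.761ms @ 1 + 447.761ms (1)
3. 895.522ms @ 2 + 447.761ms (1)

note 2 onset = 1b = 447.761ms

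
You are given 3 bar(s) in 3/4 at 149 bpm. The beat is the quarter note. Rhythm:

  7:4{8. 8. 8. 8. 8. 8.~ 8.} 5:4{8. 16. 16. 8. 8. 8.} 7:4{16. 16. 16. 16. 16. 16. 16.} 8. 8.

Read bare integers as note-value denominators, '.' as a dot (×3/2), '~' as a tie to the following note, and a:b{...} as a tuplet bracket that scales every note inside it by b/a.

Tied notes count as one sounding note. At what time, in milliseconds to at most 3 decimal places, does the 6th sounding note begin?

1. 0.0ms @ 0 + 172.579ms (3/7)
2. 172.579ms @ 3/7 + 172.579ms (3/7)
3. 345.158ms @ 6/7 + 172.579ms (3/7)
4. 517.737ms @ 9/7 + 172.579ms (3/7)
5. 690.316ms @ 12/7 + 172.579ms (3/7)
6. 862.895ms @ 15/7 + 345.158ms (6/7)
7. 1208.054ms @ 3 + 241.611ms (3/5)
8. 1449.664ms @ 18/5 + 120.805ms (3/10)
9. 1570.47ms @ 39/10 + 120.805ms (3/10)
10. 1691.275ms @ 21/5 + 241.611ms (3/5)
11. 1932.886ms @ 24/5 + 241.611ms (3/5)
12. 2174.497ms @ 27/5 + 241.611ms (3/5)
13. 2416.107ms @ 6 + 86.29ms (3/14)
14. 2502.397ms @ 87/14 + 86.29ms (3/14)
15. 2588.686ms @ 45/7 + 86.29ms (3/14)
16. 2674.976ms @ 93/14 + 86.29ms (3/14)
17. 2761.266ms @ 48/7 + 86.29ms (3/14)
18. 2847.555ms @ 99/14 + 86.29ms (3/14)
19. 2933.845ms @ 51/7 + 86.29ms (3/14)
20. 3020.134ms @ 15/2 + 302.013ms (3/4)
21. 3322.148ms @ 33/4 + 302.013ms (3/4)

note 6 onset = 15/7b = 862.895ms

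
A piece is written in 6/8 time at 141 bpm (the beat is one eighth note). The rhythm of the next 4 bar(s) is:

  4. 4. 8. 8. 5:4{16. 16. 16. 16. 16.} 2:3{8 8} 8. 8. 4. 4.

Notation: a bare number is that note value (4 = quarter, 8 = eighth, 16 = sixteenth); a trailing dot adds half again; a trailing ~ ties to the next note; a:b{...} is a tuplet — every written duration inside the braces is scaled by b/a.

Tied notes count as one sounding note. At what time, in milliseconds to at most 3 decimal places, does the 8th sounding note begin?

1. 0.0ms @ 0 + 1276.596ms (3)
2. 1276.596ms @ 3 + 1276.596ms (3)
3. 2553.191ms @ 6 + 638.298ms (3/2)
4. 3191.489ms @ 15/2 + 638.298ms (3/2)
5. 3829.787ms @ 9 + 255.319ms (3/5)
6. 4085.106ms @ 48/5 + 255.319ms (3/5)
7. 4340.426ms @ 51/5 + 255.319ms (3/5)
8. 4595.745ms @ 54/5 + 255.319ms (3/5)
9. 4851.064ms @ 57/5 + 255.319ms (3/5)
10. 5106.383ms @ 12 + 638.298ms (3/2)
11. 5744.681ms @ 27/2 + 638.298ms (3/2)
12. 6382.979ms @ 15 + 638.298ms (3/2)
13. 7021.277ms @ 33/2 + 638.298ms (3/2)
14. 7659.574ms @ 18 + 1276.596ms (3)
15. 8936.17ms @ 21 + 1276.596ms (3)

note 8 onset = 54/5b = 4595.745ms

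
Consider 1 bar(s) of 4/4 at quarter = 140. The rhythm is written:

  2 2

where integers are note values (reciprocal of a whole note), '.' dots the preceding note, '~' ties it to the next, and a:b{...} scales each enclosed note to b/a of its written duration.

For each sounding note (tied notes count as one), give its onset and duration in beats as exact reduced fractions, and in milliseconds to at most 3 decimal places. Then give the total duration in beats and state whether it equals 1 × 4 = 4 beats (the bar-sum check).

1) 0.0ms=0b +857.143ms=2b
2) 857.143ms=2b +857.143ms=2b
Σ=4b of 4 (140bpm 4/4) — PASS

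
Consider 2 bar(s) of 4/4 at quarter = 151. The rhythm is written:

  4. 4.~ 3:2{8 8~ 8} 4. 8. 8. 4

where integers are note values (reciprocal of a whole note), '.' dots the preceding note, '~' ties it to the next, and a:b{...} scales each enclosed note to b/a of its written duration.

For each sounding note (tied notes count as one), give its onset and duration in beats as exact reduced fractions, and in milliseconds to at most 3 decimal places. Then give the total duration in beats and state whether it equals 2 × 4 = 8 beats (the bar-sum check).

1) 0.0ms=0b +596.026ms=3/2b
2) 596.026ms=3/2b +728.477ms=11/6b
3) 1324.503ms=10/3b +264.901ms=2/3b
4) 1589.404ms=4b +596.026ms=3/2b
5) 2185.43ms=11/2b +298.013ms=3/4b
6) 2483.444ms=25/4b +298.013ms=3/4b
7) 2781.457ms=7b +397.351ms=1b
Σ=8b of 8 (151bpm 4/4) — PASS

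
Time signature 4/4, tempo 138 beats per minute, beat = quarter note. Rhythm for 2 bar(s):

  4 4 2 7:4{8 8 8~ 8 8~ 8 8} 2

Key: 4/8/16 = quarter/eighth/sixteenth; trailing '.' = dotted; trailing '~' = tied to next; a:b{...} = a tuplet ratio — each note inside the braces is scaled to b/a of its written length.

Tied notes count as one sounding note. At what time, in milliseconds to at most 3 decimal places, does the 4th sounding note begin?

1. 0.0ms @ 0 + 434.783ms (1)
2. 434.783ms @ 1 + 434.783ms (1)
3. 869.565ms @ 2 + 869.565ms (2)
4. 1739.13ms @ 4 + 124.224ms (2/7)
5. 1863.354ms @ 30/7 + 124.224ms (2/7)
6. 1987.578ms @ 32/7 + 248.447ms (4/7)
7. 2236.025ms @ 36/7 + 248.447ms (4/7)
8. 2484.472ms @ 40/7 + 124.224ms (2/7)
9. 2608.696ms @ 6 + 869.565ms (2)

note 4 onset = 4b = 1739.13ms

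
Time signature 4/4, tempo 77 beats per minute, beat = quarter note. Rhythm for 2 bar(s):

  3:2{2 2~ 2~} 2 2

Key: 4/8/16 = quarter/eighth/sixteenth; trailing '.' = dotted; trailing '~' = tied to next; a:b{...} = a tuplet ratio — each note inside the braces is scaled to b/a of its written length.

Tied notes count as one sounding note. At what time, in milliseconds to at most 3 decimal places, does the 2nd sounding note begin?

1. 0.0ms @ 0 + 1038.961ms (4/3)
2. 1038.961ms @ 4/3 + 3636.364ms (14/3)
3. 4675.325ms @ 6 + 1558.442ms (2)

note 2 onset = 4/3b = 1038.961ms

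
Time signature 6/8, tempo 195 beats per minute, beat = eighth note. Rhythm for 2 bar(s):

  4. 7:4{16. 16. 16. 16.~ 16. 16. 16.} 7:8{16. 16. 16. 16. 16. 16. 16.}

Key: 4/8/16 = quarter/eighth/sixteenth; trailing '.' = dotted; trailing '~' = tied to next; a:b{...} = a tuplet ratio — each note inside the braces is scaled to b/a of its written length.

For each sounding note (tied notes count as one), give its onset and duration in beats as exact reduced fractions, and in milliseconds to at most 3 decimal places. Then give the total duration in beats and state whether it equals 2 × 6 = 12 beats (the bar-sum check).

1) 0.0ms=0b +923.077ms=3b
2) 923.077ms=3b +131.868ms=3/7b
3) 1054.945ms=24/7b +131.868ms=3/7b
4) 1186.813ms=27/7b +131.868ms=3/7b
5) 1318.681ms=30/7b +263.736ms=6/7b
6) 1582.418ms=36/7b +131.868ms=3/7b
7) 1714.286ms=39/7b +131.868ms=3/7b
8) 1846.154ms=6b +263.736ms=6/7b
9) 2109.89ms=48/7b +263.736ms=6/7b
10) 2373.626ms=54/7b +263.736ms=6/7b
11) 2637.363ms=60/7b +263.736ms=6/7b
12) 2901.099ms=66/7b +263.736ms=6/7b
13) 3164.835ms=72/7b +263.736ms=6/7b
14) 3428.571ms=78/7b +263.736ms=6/7b
Σ=12b of 12 (195bpm 6/8) — PASS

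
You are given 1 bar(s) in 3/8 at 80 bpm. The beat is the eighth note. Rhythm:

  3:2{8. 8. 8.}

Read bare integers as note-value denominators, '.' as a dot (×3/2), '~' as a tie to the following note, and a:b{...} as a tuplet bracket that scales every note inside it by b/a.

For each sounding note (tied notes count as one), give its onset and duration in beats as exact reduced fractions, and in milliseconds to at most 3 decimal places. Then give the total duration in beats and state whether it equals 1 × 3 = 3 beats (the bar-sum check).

1) 0.0ms=0b +750.0ms=1b
2) 750.0ms=1b +750.0ms=1b
3) 1500.0ms=2b +750.0ms=1b
Σ=3b of 3 (80bpm 3/8) — PASS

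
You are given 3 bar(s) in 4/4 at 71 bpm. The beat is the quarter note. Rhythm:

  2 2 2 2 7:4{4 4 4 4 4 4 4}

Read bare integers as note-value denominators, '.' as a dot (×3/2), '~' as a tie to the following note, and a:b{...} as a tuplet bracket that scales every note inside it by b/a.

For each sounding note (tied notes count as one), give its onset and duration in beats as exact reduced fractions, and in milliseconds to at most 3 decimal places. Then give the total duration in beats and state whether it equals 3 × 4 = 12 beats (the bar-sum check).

1) 0.0ms=0b +1690.141ms=2b
2) 1690.141ms=2b +1690.141ms=2b
3) 3380.282ms=4b +1690.141ms=2b
4) 5070.423ms=6b +1690.141ms=2b
5) 6760.563ms=8b +482.897ms=4/7b
6) 7243.461ms=60/7b +482.897ms=4/7b
7) 7726.358ms=64/7b +482.897ms=4/7b
8) 8209.256ms=68/7b +482.897ms=4/7b
9) 8692.153ms=72/7b +482.897ms=4/7b
10) 9175.05ms=76/7b +482.897ms=4/7b
11) 9657.948ms=80/7b +482.897ms=4/7b
Σ=12b of 12 (71bpm 4/4) — PASS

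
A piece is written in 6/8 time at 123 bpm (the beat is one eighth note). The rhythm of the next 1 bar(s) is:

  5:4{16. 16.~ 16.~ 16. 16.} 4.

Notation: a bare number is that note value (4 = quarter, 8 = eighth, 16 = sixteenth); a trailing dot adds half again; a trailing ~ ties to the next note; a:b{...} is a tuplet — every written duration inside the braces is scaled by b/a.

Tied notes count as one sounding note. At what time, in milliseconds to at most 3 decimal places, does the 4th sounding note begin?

1. 0.0ms @ 0 + 292.683ms (3/5)
2. 292.683ms @ 3/5 + 878.049ms (9/5)
3. 1170.732ms @ 12/5 + 292.683ms (3/5)
4. 1463.415ms @ 3 + 1463.415ms (3)

note 4 onset = 3b = 1463.415ms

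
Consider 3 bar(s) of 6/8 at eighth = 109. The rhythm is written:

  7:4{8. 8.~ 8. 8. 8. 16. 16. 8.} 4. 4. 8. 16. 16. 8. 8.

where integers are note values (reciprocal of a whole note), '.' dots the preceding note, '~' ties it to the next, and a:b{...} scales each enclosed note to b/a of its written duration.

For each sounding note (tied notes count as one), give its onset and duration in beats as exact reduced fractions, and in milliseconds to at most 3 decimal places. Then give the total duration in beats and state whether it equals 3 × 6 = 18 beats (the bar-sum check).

1) 0.0ms=0b +471.822ms=6/7b
2) 471.822ms=6/7b +943.644ms=12/7b
3) 1415.465ms=18/7b +471.822ms=6/7b
4) 1887.287ms=24/7b +471.822ms=6/7b
5) 2359.109ms=30/7b +235.911ms=3/7b
6) 2595.02ms=33/7b +235.911ms=3/7b
7) 2830.931ms=36/7b +471.822ms=6/7b
8) 3302.752ms=6b +1651.376ms=3b
9) 4954.128ms=9b +1651.376ms=3b
10) 6605.505ms=12b +825.688ms=3/2b
11) 7431.193ms=27/2b +412.844ms=3/4b
12) 7844.037ms=57/4b +412.844ms=3/4b
13) 8256.881ms=15b +825.688ms=3/2b
14) 9082.569ms=33/2b +825.688ms=3/2b
Σ=18b of 18 (109bpm 6/8) — PASS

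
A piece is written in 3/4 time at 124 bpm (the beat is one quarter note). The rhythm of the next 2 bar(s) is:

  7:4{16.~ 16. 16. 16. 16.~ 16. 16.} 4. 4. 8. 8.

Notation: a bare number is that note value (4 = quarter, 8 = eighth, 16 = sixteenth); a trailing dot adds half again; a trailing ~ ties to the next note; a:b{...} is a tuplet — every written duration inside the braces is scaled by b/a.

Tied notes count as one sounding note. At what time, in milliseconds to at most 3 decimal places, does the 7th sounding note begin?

note 7 onset = 3b = 1451.613ms

1. 0.0ms @ 0 + 207.373ms (3/7)
2. 207.373ms @ 3/7 + 103.687ms (3/14)
3. 311.06ms @ 9/14 + 103.687ms (3/14)
4. 414.747ms @ 6/7 + 207.373ms (3/7)
5. 622.12ms @ 9/7 + 103.687ms (3/14)
6. 725.806ms @ 3/2 + 725.806ms (3/2)
7. 1451.613ms @ 3 + 725.806ms (3/2)
8. 2177.419ms @ 9/2 + 362.903ms (3/4)
9. 2540.323ms @ 21/4 + 362.903ms (3/4)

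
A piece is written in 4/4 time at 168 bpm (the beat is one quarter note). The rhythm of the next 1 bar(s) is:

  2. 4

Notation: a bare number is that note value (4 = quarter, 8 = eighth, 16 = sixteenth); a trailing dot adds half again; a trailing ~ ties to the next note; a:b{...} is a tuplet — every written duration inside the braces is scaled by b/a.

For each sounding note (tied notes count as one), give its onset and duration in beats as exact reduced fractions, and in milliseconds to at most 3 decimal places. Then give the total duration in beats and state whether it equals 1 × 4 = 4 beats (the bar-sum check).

1) 0.0ms=0b +1071.429ms=3b
2) 1071.429ms=3b +357.143ms=1b
Σ=4b of 4 (168bpm 4/4) — PASS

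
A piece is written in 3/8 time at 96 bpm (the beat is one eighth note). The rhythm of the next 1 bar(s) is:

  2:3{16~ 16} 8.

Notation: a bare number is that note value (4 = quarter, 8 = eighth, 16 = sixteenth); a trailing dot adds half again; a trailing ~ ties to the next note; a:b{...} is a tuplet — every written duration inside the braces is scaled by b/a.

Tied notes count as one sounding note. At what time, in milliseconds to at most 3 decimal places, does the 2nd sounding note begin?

note 2 onset = 3/2b = 937.5ms

1. 0.0ms @ 0 + 937.5ms (3/2)
2. 937.5ms @ 3/2 + 937.5ms (3/2)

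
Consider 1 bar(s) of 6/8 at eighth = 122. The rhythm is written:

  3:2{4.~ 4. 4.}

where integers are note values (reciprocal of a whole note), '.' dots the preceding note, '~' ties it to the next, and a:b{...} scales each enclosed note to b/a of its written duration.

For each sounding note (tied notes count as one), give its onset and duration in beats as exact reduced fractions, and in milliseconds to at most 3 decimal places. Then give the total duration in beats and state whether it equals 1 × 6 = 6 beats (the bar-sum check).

1) 0.0ms=0b +1967.213ms=4b
2) 1967.213ms=4b +983.607ms=2b
Σ=6b of 6 (122bpm 6/8) — PASS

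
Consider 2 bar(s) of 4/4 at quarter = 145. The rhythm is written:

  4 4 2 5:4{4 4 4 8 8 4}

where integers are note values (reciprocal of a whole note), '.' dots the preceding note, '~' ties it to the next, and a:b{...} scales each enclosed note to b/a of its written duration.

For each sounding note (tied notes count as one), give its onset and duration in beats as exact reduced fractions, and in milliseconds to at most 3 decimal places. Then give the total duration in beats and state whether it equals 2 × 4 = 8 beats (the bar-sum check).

1) 0.0ms=0b +413.793ms=1b
2) 413.793ms=1b +413.793ms=1b
3) 827.586ms=2b +827.586ms=2b
4) 1655.172ms=4b +331.034ms=4/5b
5) 1986.207ms=24/5b +331.034ms=4/5b
6) 2317.241ms=28/5b +331.034ms=4/5b
7) 2648.276ms=32/5b +165.517ms=2/5b
8) 2813.793ms=34/5b +165.517ms=2/5b
9) 2979.31ms=36/5b +331.034ms=4/5b
Σ=8b of 8 (145bpm 4/4) — PASS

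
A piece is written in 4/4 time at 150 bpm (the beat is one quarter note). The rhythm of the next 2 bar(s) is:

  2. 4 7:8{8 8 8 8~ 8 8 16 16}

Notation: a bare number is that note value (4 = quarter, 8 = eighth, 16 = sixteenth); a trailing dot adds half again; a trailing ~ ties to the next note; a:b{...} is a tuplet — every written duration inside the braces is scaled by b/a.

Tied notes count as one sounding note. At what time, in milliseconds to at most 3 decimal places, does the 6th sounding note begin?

1. 0.0ms @ 0 + 1200.0ms (3)
2. 1200.0ms @ 3 + 400.0ms (1)
3. 1600.0ms @ 4 + 228.571ms (4/7)
4. 1828.571ms @ 32/7 + 228.571ms (4/7)
5. 2057.143ms @ 36/7 + 228.571ms (4/7)
6. 2285.714ms @ 40/7 + 457.143ms (8/7)
7. 2742.857ms @ 48/7 + 228.571ms (4/7)
8. 2971.429ms @ 52/7 + 114.286ms (2/7)
9. 3085.714ms @ 54/7 + 114.286ms (2/7)

note 6 onset = 40/7b = 2285.714ms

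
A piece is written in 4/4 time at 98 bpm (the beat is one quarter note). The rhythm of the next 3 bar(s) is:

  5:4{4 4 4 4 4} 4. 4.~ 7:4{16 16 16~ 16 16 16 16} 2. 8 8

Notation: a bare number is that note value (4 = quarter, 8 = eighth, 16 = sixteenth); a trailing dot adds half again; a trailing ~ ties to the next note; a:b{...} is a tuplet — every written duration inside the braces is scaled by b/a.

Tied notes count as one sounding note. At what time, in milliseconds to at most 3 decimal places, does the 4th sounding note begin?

note 4 onset = 12/5b = 1469.388ms

1. 0.0ms @ 0 + 489.796ms (4/5)
2. 489.796ms @ 4/5 + 489.796ms (4/5)
3. 979.592ms @ 8/5 + 489.796ms (4/5)
4. 1469.388ms @ 12/5 + 489.796ms (4/5)
5. 1959.184ms @ 16/5 + 489.796ms (4/5)
6. 2448.98ms @ 4 + 918.367ms (3/2)
7. 3367.347ms @ 11/2 + 1005.831ms (23/14)
8. 4373.178ms @ 50/7 + 87.464ms (1/7)
9. 4460.641ms @ 51/7 + 174.927ms (2/7)
10. 4635.569ms @ 53/7 + 87.464ms (1/7)
11. 4723.032ms @ 54/7 + 87.464ms (1/7)
12. 4810.496ms @ 55/7 + 87.464ms (1/7)
13. 4897.959ms @ 8 + 1836.735ms (3)
14. 6734.694ms @ 11 + 306.122ms (1/2)
15. 7040.816ms @ 23/2 + 306.122ms (1/2)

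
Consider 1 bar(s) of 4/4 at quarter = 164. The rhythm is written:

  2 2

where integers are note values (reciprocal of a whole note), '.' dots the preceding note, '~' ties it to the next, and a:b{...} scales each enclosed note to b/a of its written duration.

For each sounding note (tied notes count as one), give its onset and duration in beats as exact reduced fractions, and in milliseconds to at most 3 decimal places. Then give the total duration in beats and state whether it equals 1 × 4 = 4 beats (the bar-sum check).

1) 0.0ms=0b +731.707ms=2b
2) 731.707ms=2b +731.707ms=2b
Σ=4b of 4 (164bpm 4/4) — PASS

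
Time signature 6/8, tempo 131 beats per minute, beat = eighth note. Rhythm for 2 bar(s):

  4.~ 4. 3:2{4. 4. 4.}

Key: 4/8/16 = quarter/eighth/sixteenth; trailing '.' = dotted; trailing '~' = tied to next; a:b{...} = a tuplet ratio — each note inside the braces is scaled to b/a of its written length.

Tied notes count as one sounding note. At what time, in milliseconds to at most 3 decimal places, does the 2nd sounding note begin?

note 2 onset = 6b = 2748.092ms

1. 0.0ms @ 0 + 2748.092ms (6)
2. 2748.092ms @ 6 + 916.031ms (2)
3. 3664.122ms @ 8 + 916.031ms (2)
4. 4580.153ms @ 10 + 916.031ms (2)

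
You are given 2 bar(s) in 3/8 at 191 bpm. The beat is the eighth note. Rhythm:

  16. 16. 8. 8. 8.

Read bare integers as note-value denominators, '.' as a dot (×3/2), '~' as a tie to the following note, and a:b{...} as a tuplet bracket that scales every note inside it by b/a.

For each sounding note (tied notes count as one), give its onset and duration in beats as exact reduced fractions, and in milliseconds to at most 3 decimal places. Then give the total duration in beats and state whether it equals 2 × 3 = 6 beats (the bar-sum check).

1) 0.0ms=0b +235.602ms=3/4b
2) 235.602ms=3/4b +235.602ms=3/4b
3) 471.204ms=3/2b +471.204ms=3/2b
4) 942.408ms=3b +471.204ms=3/2b
5) 1413.613ms=9/2b +471.204ms=3/2b
Σ=6b of 6 (191bpm 3/8) — PASS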